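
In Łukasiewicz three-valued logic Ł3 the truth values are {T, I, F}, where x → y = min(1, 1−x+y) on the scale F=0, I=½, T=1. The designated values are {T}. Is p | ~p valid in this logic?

No

Countermodel: p=I gives I, which is not designated.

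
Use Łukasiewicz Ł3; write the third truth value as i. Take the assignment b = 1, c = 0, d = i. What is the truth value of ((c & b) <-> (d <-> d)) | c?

c & b = 0 & 1 = 0
d <-> d = i <-> i = 1
(c & b) <-> (d <-> d) = 0 <-> 1 = 0
((c & b) <-> (d <-> d)) | c = 0 | 0 = 0

0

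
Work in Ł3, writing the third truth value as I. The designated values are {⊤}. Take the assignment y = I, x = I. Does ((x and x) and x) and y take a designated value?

x and x = I and I = I
(x and x) and x = I and I = I
((x and x) and x) and y = I and I = I
I ∉ {⊤}.

No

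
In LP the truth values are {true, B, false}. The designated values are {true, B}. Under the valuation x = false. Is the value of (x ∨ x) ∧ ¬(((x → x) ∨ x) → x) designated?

x ∨ x = false ∨ false = false
x → x = false → false = true
(x → x) ∨ x = true ∨ false = true
((x → x) ∨ x) → x = true → false = false
¬(((x → x) ∨ x) → x) = ¬false = true
(x ∨ x) ∧ ¬(((x → x) ∨ x) → x) = false ∧ true = false
false ∉ {true, B}.

No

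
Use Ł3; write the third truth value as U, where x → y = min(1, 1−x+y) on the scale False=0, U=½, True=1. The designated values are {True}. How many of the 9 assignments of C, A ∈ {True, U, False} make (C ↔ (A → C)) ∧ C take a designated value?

Designated under: (C=True, A=True); (C=True, A=U); (C=True, A=False).

3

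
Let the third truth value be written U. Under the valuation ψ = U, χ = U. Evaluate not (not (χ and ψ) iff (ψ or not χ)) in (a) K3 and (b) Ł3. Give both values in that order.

In K3: χ and ψ = U and U = U
not (χ and ψ) = not U = U
not χ = not U = U
ψ or not χ = U or U = U
not (χ and ψ) iff (ψ or not χ) = U iff U = U
not (not (χ and ψ) iff (ψ or not χ)) = not U = U
In Ł3: χ and ψ = U and U = U
not (χ and ψ) = not U = U
not χ = not U = U
ψ or not χ = U or U = U
not (χ and ψ) iff (ψ or not χ) = U iff U = T  [1 − |½−½|]
not (not (χ and ψ) iff (ψ or not χ)) = not T = F
They differ because K3 and Ł3 treat U differently under implication.

U; F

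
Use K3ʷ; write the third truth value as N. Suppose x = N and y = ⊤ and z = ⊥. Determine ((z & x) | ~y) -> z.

z & x = ⊥ & N = N
~y = ~⊤ = ⊥
(z & x) | ~y = N | ⊥ = N
((z & x) | ~y) -> z = N -> ⊥ = N  [any arg is the third value ⇒ result is the third value]

N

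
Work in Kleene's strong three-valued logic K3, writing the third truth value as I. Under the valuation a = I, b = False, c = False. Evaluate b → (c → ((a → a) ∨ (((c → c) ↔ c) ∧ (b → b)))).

a → a = I → I = I  [¬I ∨ I]
c → c = False → False = True
(c → c) ↔ c = True ↔ False = False
b → b = False → False = True
((c → c) ↔ c) ∧ (b → b) = False ∧ True = False
(a → a) ∨ (((c → c) ↔ c) ∧ (b → b)) = I ∨ False = I
c → ((a → a) ∨ (((c → c) ↔ c) ∧ (b → b))) = False → I = True
b → (c → ((a → a) ∨ (((c → c) ↔ c) ∧ (b → b)))) = False → True = True

True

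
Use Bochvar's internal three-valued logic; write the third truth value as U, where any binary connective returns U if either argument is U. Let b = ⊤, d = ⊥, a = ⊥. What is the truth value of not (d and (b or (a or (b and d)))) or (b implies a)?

b and d = ⊤ and ⊥ = ⊥
a or (b and d) = ⊥ or ⊥ = ⊥
b or (a or (b and d)) = ⊤ or ⊥ = ⊤
d and (b or (a or (b and d))) = ⊥ and ⊤ = ⊥
not (d and (b or (a or (b and d)))) = not ⊥ = ⊤
b implies a = ⊤ implies ⊥ = ⊥
not (d and (b or (a or (b and d)))) or (b implies a) = ⊤ or ⊥ = ⊤

⊤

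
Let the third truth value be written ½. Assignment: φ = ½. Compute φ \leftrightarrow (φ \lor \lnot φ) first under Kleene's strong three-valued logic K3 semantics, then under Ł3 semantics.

½; ⊤

In Kleene's strong three-valued logic K3: \lnot φ = \lnot ½ = ½
φ \lor \lnot φ = ½ \lor ½ = ½
φ \leftrightarrow (φ \lor \lnot φ) = ½ \leftrightarrow ½ = ½
In Ł3: \lnot φ = \lnot ½ = ½
φ \lor \lnot φ = ½ \lor ½ = ½
φ \leftrightarrow (φ \lor \lnot φ) = ½ \leftrightarrow ½ = ⊤
They differ because Kleene's strong three-valued logic K3 and Ł3 treat ½ differently under implication.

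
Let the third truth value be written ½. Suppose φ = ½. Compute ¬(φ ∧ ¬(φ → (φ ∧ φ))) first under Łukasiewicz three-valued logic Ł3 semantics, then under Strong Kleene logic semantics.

In Łukasiewicz three-valued logic Ł3: φ ∧ φ = ½ ∧ ½ = ½
φ → (φ ∧ φ) = ½ → ½ = T  [min(1, 1−½+½)]
¬(φ → (φ ∧ φ)) = ¬T = F
φ ∧ ¬(φ → (φ ∧ φ)) = ½ ∧ F = F
¬(φ ∧ ¬(φ → (φ ∧ φ))) = ¬F = T
In Strong Kleene logic: φ ∧ φ = ½ ∧ ½ = ½
φ → (φ ∧ φ) = ½ → ½ = ½  [¬½ ∨ ½]
¬(φ → (φ ∧ φ)) = ¬½ = ½
φ ∧ ¬(φ → (φ ∧ φ)) = ½ ∧ ½ = ½
¬(φ ∧ ¬(φ → (φ ∧ φ))) = ¬½ = ½
They differ because Łukasiewicz three-valued logic Ł3 and Strong Kleene logic treat ½ differently under implication.

T; ½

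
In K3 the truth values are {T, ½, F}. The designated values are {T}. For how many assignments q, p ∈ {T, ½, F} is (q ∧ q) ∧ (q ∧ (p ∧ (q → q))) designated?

1

Designated under: (q=T, p=T).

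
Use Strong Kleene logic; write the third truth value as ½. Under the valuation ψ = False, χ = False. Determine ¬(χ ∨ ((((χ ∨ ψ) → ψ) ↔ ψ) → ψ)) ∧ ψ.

χ ∨ ψ = False ∨ False = False
(χ ∨ ψ) → ψ = False → False = True
((χ ∨ ψ) → ψ) ↔ ψ = True ↔ False = False
(((χ ∨ ψ) → ψ) ↔ ψ) → ψ = False → False = True
χ ∨ ((((χ ∨ ψ) → ψ) ↔ ψ) → ψ) = False ∨ True = True
¬(χ ∨ ((((χ ∨ ψ) → ψ) ↔ ψ) → ψ)) = ¬True = False
¬(χ ∨ ((((χ ∨ ψ) → ψ) ↔ ψ) → ψ)) ∧ ψ = False ∧ False = False

False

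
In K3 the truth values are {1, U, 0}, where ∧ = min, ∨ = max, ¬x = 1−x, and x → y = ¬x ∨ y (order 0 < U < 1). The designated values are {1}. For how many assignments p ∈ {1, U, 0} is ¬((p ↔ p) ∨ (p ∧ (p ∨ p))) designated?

p=1: 0 ·
p=U: U ·
p=0: 0 ·

0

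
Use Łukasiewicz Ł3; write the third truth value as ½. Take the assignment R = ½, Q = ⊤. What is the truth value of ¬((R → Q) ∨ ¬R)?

⊥

R → Q = ½ → ⊤ = ⊤  [min(1, 1−½+1)]
¬R = ¬½ = ½
(R → Q) ∨ ¬R = ⊤ ∨ ½ = ⊤
¬((R → Q) ∨ ¬R) = ¬⊤ = ⊥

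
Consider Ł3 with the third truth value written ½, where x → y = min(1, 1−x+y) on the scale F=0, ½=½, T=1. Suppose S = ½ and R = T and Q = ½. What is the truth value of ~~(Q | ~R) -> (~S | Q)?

~R = ~T = F
Q | ~R = ½ | F = ½
~(Q | ~R) = ~½ = ½
~~(Q | ~R) = ~½ = ½
~S = ~½ = ½
~S | Q = ½ | ½ = ½
~~(Q | ~R) -> (~S | Q) = ½ -> ½ = T  [min(1, 1−½+½)]

T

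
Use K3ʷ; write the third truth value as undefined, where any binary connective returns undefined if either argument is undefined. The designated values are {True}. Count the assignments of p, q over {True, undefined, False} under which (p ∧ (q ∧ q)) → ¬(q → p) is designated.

3

Designated under: (p=True, q=False); (p=False, q=True); (p=False, q=False).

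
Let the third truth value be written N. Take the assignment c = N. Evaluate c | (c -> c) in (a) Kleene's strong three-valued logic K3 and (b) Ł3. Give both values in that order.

N; T

In Kleene's strong three-valued logic K3: c -> c = N -> N = N
c | (c -> c) = N | N = N
In Ł3: c -> c = N -> N = T
c | (c -> c) = N | T = T
They differ because Kleene's strong three-valued logic K3 and Ł3 treat N differently under implication.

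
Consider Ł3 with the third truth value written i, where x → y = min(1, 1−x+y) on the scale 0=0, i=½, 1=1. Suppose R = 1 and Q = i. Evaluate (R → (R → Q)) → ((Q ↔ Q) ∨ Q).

1

R → Q = 1 → i = i  [min(1, 1−1+½)]
R → (R → Q) = 1 → i = i
Q ↔ Q = i ↔ i = 1
(Q ↔ Q) ∨ Q = 1 ∨ i = 1
(R → (R → Q)) → ((Q ↔ Q) ∨ Q) = i → 1 = 1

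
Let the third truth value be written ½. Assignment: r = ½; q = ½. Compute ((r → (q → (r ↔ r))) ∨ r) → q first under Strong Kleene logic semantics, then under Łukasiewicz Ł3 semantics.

½; ½

In Strong Kleene logic: r ↔ r = ½ ↔ ½ = ½
q → (r ↔ r) = ½ → ½ = ½  [¬½ ∨ ½]
r → (q → (r ↔ r)) = ½ → ½ = ½
(r → (q → (r ↔ r))) ∨ r = ½ ∨ ½ = ½
((r → (q → (r ↔ r))) ∨ r) → q = ½ → ½ = ½
In Łukasiewicz Ł3: r ↔ r = ½ ↔ ½ = True  [1 − |½−½|]
q → (r ↔ r) = ½ → True = True
r → (q → (r ↔ r)) = ½ → True = True
(r → (q → (r ↔ r))) ∨ r = True ∨ ½ = True
((r → (q → (r ↔ r))) ∨ r) → q = True → ½ = ½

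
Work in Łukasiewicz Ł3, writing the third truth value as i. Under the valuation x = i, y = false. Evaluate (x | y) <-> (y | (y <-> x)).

true

x | y = i | false = i
y <-> x = false <-> i = i  [1 − |0−½|]
y | (y <-> x) = false | i = i
(x | y) <-> (y | (y <-> x)) = i <-> i = true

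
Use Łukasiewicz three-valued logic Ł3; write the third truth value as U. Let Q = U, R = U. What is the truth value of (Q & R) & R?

U

Q & R = U & U = U
(Q & R) & R = U & U = U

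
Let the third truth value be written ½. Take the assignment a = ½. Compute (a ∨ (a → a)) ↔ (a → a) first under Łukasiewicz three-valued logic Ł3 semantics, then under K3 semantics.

T; ½

In Łukasiewicz three-valued logic Ł3: a → a = ½ → ½ = T  [min(1, 1−½+½)]
a ∨ (a → a) = ½ ∨ T = T
a → a = ½ → ½ = T
(a ∨ (a → a)) ↔ (a → a) = T ↔ T = T
In K3: a → a = ½ → ½ = ½  [¬½ ∨ ½]
a ∨ (a → a) = ½ ∨ ½ = ½
a → a = ½ → ½ = ½
(a ∨ (a → a)) ↔ (a → a) = ½ ↔ ½ = ½
They differ because Łukasiewicz three-valued logic Ł3 and K3 treat ½ differently under implication.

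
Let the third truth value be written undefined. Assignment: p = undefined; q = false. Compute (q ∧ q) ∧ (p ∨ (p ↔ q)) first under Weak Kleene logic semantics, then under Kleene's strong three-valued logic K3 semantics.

In Weak Kleene logic: q ∧ q = false ∧ false = false
p ↔ q = undefined ↔ false = undefined
p ∨ (p ↔ q) = undefined ∨ undefined = undefined
(q ∧ q) ∧ (p ∨ (p ↔ q)) = false ∧ undefined = undefined
In Kleene's strong three-valued logic K3: q ∧ q = false ∧ false = false
p ↔ q = undefined ↔ false = undefined
p ∨ (p ↔ q) = undefined ∨ undefined = undefined
(q ∧ q) ∧ (p ∨ (p ↔ q)) = false ∧ undefined = false
They differ because Weak Kleene logic and Kleene's strong three-valued logic K3 treat undefined differently under the binary connectives.

undefined; false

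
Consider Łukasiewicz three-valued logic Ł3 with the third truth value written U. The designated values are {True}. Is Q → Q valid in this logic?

Yes

Every assignment of Q over {True, U, False} gives a value in {True}.
In particular, with Q=U: Q → Q = True.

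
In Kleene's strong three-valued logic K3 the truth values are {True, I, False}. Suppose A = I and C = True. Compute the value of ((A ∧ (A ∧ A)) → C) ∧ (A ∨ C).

True

A ∧ A = I ∧ I = I
A ∧ (A ∧ A) = I ∧ I = I
(A ∧ (A ∧ A)) → C = I → True = True  [¬I ∨ True]
A ∨ C = I ∨ True = True
((A ∧ (A ∧ A)) → C) ∧ (A ∨ C) = True ∧ True = True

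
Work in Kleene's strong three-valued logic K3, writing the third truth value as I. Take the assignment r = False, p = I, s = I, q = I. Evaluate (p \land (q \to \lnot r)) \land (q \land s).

I

\lnot r = \lnot False = True
q \to \lnot r = I \to True = True  [\lnot I \lor True]
p \land (q \to \lnot r) = I \land True = I
q \land s = I \land I = I
(p \land (q \to \lnot r)) \land (q \land s) = I \land I = I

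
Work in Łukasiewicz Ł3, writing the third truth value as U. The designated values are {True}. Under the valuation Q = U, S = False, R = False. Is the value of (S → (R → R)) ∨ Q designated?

R → R = False → False = True
S → (R → R) = False → True = True
(S → (R → R)) ∨ Q = True ∨ U = True
True ∈ {True}.

Yes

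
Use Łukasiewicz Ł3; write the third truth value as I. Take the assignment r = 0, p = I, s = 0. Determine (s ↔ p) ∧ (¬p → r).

I

s ↔ p = 0 ↔ I = I  [1 − |0−½|]
¬p = ¬I = I
¬p → r = I → 0 = I
(s ↔ p) ∧ (¬p → r) = I ∧ I = I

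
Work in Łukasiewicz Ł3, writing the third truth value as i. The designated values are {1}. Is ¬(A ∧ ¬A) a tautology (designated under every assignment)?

Countermodel: A=i gives i, which is not designated.

No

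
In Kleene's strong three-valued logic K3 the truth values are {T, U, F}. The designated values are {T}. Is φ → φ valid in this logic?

No

Countermodel: φ=U gives U, which is not designated.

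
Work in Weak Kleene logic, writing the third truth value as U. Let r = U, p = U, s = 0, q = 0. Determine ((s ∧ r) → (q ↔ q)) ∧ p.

s ∧ r = 0 ∧ U = U
q ↔ q = 0 ↔ 0 = 1
(s ∧ r) → (q ↔ q) = U → 1 = U  [any arg is the third value ⇒ result is the third value]
((s ∧ r) → (q ↔ q)) ∧ p = U ∧ U = U

U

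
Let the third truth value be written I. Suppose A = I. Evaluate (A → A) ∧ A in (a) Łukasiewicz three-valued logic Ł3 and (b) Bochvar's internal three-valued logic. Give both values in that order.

In Łukasiewicz three-valued logic Ł3: A → A = I → I = True
(A → A) ∧ A = True ∧ I = I
In Bochvar's internal three-valued logic: A → A = I → I = I  [any arg is the third value ⇒ result is the third value]
(A → A) ∧ A = I ∧ I = I

I; I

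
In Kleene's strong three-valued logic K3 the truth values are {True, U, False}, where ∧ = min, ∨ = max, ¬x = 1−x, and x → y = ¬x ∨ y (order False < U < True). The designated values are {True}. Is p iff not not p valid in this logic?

Countermodel: p=U gives U, which is not designated.

No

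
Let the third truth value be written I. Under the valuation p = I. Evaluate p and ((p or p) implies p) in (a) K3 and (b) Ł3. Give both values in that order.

In K3: p or p = I or I = I
(p or p) implies p = I implies I = I  [not I or I]
p and ((p or p) implies p) = I and I = I
In Ł3: p or p = I or I = I
(p or p) implies p = I implies I = true
p and ((p or p) implies p) = I and true = I

I; I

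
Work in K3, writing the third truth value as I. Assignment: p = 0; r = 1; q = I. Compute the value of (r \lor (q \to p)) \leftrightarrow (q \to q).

I

q \to p = I \to 0 = I
r \lor (q \to p) = 1 \lor I = 1
q \to q = I \to I = I
(r \lor (q \to p)) \leftrightarrow (q \to q) = 1 \leftrightarrow I = I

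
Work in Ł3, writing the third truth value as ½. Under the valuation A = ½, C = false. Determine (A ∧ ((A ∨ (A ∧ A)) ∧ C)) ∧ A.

A ∧ A = ½ ∧ ½ = ½
A ∨ (A ∧ A) = ½ ∨ ½ = ½
(A ∨ (A ∧ A)) ∧ C = ½ ∧ false = false
A ∧ ((A ∨ (A ∧ A)) ∧ C) = ½ ∧ false = false
(A ∧ ((A ∨ (A ∧ A)) ∧ C)) ∧ A = false ∧ ½ = false

false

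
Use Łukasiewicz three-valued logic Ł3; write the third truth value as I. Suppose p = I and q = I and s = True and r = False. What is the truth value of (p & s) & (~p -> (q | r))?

p & s = I & True = I
~p = ~I = I
q | r = I | False = I
~p -> (q | r) = I -> I = True
(p & s) & (~p -> (q | r)) = I & True = I

I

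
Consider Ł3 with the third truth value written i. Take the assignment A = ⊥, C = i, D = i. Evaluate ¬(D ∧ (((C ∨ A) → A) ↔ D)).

C ∨ A = i ∨ ⊥ = i
(C ∨ A) → A = i → ⊥ = i  [min(1, 1−½+0)]
((C ∨ A) → A) ↔ D = i ↔ i = ⊤
D ∧ (((C ∨ A) → A) ↔ D) = i ∧ ⊤ = i
¬(D ∧ (((C ∨ A) → A) ↔ D)) = ¬i = i

i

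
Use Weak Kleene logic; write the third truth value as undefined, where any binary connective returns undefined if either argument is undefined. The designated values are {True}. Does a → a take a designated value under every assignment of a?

No

Countermodel: a=undefined gives undefined, which is not designated.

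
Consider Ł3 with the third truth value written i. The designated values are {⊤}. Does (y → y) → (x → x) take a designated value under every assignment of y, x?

Every assignment of y, x over {⊤, i, ⊥} gives a value in {⊤}.
In particular, with y=i, x=i: (y → y) → (x → x) = ⊤.

Yes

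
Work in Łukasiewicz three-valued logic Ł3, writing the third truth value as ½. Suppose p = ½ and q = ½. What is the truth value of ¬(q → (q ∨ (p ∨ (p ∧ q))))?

p ∧ q = ½ ∧ ½ = ½
p ∨ (p ∧ q) = ½ ∨ ½ = ½
q ∨ (p ∨ (p ∧ q)) = ½ ∨ ½ = ½
q → (q ∨ (p ∨ (p ∧ q))) = ½ → ½ = T  [min(1, 1−½+½)]
¬(q → (q ∨ (p ∨ (p ∧ q)))) = ¬T = F

F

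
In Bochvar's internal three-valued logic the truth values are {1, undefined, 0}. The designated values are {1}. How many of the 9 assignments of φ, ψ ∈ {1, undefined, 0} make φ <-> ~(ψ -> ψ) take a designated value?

Designated under: (φ=0, ψ=1); (φ=0, ψ=0).

2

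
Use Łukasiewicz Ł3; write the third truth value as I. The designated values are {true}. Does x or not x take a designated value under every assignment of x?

No

Countermodel: x=I gives I, which is not designated.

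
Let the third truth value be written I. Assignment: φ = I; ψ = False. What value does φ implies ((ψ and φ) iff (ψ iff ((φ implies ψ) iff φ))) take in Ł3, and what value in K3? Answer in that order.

True; I

In Ł3: ψ and φ = False and I = False
φ implies ψ = I implies False = I  [min(1, 1−½+0)]
(φ implies ψ) iff φ = I iff I = True
ψ iff ((φ implies ψ) iff φ) = False iff True = False
(ψ and φ) iff (ψ iff ((φ implies ψ) iff φ)) = False iff False = True
φ implies ((ψ and φ) iff (ψ iff ((φ implies ψ) iff φ))) = I implies True = True
In K3: ψ and φ = False and I = False
φ implies ψ = I implies False = I
(φ implies ψ) iff φ = I iff I = I
ψ iff ((φ implies ψ) iff φ) = False iff I = I
(ψ and φ) iff (ψ iff ((φ implies ψ) iff φ)) = False iff I = I
φ implies ((ψ and φ) iff (ψ iff ((φ implies ψ) iff φ))) = I implies I = I
They differ because Ł3 and K3 treat I differently under implication.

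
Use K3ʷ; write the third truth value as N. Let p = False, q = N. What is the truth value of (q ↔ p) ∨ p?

q ↔ p = N ↔ False = N
(q ↔ p) ∨ p = N ∨ False = N

N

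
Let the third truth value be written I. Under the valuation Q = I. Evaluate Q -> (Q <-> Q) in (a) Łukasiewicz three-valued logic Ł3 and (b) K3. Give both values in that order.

1; I

In Łukasiewicz three-valued logic Ł3: Q <-> Q = I <-> I = 1  [1 − |½−½|]
Q -> (Q <-> Q) = I -> 1 = 1
In K3: Q <-> Q = I <-> I = I
Q -> (Q <-> Q) = I -> I = I  [~I | I]
They differ because Łukasiewicz three-valued logic Ł3 and K3 treat I differently under implication.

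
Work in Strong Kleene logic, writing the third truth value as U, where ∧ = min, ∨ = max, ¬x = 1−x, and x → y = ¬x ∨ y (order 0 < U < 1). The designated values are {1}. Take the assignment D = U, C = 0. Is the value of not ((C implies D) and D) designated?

C implies D = 0 implies U = 1  [not 0 or U]
(C implies D) and D = 1 and U = U
not ((C implies D) and D) = not U = U
U ∉ {1}.

No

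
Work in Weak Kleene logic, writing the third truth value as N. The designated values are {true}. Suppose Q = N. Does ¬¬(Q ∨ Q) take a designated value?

Q ∨ Q = N ∨ N = N
¬(Q ∨ Q) = ¬N = N
¬¬(Q ∨ Q) = ¬N = N
N ∉ {true}.

No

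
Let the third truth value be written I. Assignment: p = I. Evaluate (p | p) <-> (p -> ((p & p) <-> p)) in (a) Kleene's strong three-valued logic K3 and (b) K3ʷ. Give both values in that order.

In Kleene's strong three-valued logic K3: p | p = I | I = I
p & p = I & I = I
(p & p) <-> p = I <-> I = I
p -> ((p & p) <-> p) = I -> I = I
(p | p) <-> (p -> ((p & p) <-> p)) = I <-> I = I
In K3ʷ: p | p = I | I = I
p & p = I & I = I
(p & p) <-> p = I <-> I = I
p -> ((p & p) <-> p) = I -> I = I
(p | p) <-> (p -> ((p & p) <-> p)) = I <-> I = I

I; I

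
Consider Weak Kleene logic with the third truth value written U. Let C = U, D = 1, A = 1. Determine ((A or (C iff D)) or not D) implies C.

C iff D = U iff 1 = U
A or (C iff D) = 1 or U = U
not D = not 1 = 0
(A or (C iff D)) or not D = U or 0 = U
((A or (C iff D)) or not D) implies C = U implies U = U  [any arg is the third value ⇒ result is the third value]

U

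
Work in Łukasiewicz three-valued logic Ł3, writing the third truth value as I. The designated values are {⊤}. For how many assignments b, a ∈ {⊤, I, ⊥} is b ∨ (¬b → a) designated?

Of the 9 assignments, 6 give a value in {⊤}.

6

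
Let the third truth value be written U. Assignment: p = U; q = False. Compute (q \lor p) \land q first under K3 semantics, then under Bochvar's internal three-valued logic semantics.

In K3: q \lor p = False \lor U = U
(q \lor p) \land q = U \land False = False
In Bochvar's internal three-valued logic: q \lor p = False \lor U = U
(q \lor p) \land q = U \land False = U
They differ because K3 and Bochvar's internal three-valued logic treat U differently under the binary connectives.

False; U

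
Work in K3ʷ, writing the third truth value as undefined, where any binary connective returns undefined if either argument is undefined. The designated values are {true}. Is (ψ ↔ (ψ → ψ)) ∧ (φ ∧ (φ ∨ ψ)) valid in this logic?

Countermodel: ψ=true, φ=undefined gives undefined, which is not designated.

No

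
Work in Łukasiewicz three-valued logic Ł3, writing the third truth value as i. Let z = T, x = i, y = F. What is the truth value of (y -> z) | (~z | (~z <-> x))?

T

y -> z = F -> T = T
~z = ~T = F
~z = ~T = F
~z <-> x = F <-> i = i
~z | (~z <-> x) = F | i = i
(y -> z) | (~z | (~z <-> x)) = T | i = T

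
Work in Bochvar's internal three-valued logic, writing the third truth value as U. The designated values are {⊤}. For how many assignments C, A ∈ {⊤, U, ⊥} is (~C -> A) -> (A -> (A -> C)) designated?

Designated under: (C=⊤, A=⊤); (C=⊤, A=⊥); (C=⊥, A=⊥).

3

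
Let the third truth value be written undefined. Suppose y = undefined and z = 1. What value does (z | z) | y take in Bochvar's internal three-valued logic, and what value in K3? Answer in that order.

undefined; 1

In Bochvar's internal three-valued logic: z | z = 1 | 1 = 1
(z | z) | y = 1 | undefined = undefined
In K3: z | z = 1 | 1 = 1
(z | z) | y = 1 | undefined = 1
They differ because Bochvar's internal three-valued logic and K3 treat undefined differently under the binary connectives.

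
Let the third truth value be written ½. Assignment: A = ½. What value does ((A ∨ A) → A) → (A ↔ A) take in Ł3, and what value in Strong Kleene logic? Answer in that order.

true; ½

In Ł3: A ∨ A = ½ ∨ ½ = ½
(A ∨ A) → A = ½ → ½ = true
A ↔ A = ½ ↔ ½ = true
((A ∨ A) → A) → (A ↔ A) = true → true = true
In Strong Kleene logic: A ∨ A = ½ ∨ ½ = ½
(A ∨ A) → A = ½ → ½ = ½  [¬½ ∨ ½]
A ↔ A = ½ ↔ ½ = ½
((A ∨ A) → A) → (A ↔ A) = ½ → ½ = ½
They differ because Ł3 and Strong Kleene logic treat ½ differently under implication.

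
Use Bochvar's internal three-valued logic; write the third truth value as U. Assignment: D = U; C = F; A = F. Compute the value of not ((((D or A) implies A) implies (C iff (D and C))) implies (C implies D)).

U

D or A = U or F = U
(D or A) implies A = U implies F = U
D and C = U and F = U
C iff (D and C) = F iff U = U
((D or A) implies A) implies (C iff (D and C)) = U implies U = U
C implies D = F implies U = U
(((D or A) implies A) implies (C iff (D and C))) implies (C implies D) = U implies U = U
not ((((D or A) implies A) implies (C iff (D and C))) implies (C implies D)) = not U = U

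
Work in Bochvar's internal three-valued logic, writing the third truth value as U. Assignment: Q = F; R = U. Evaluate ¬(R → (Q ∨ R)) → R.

Q ∨ R = F ∨ U = U
R → (Q ∨ R) = U → U = U
¬(R → (Q ∨ R)) = ¬U = U
¬(R → (Q ∨ R)) → R = U → U = U

U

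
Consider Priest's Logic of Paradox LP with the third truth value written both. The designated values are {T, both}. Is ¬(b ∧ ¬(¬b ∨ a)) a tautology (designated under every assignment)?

Countermodel: b=T, a=F gives F, which is not designated.

No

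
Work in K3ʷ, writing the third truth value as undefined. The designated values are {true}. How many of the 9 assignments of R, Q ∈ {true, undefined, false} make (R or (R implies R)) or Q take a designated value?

4

Designated under: (R=true, Q=true); (R=true, Q=false); (R=false, Q=true); (R=false, Q=false).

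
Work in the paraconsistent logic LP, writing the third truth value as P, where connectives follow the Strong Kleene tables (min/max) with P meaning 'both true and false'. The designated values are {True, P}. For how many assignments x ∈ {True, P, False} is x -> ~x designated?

x=True: False ·
x=P: P ✓
x=False: True ✓

2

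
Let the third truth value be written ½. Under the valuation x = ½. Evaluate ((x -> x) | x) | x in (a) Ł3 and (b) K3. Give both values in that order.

⊤; ½

In Ł3: x -> x = ½ -> ½ = ⊤  [min(1, 1−½+½)]
(x -> x) | x = ⊤ | ½ = ⊤
((x -> x) | x) | x = ⊤ | ½ = ⊤
In K3: x -> x = ½ -> ½ = ½  [~½ | ½]
(x -> x) | x = ½ | ½ = ½
((x -> x) | x) | x = ½ | ½ = ½
They differ because Ł3 and K3 treat ½ differently under implication.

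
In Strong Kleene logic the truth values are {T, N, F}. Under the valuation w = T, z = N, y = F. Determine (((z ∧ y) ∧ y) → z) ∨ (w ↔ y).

T

z ∧ y = N ∧ F = F
(z ∧ y) ∧ y = F ∧ F = F
((z ∧ y) ∧ y) → z = F → N = T
w ↔ y = T ↔ F = F
(((z ∧ y) ∧ y) → z) ∨ (w ↔ y) = T ∨ F = T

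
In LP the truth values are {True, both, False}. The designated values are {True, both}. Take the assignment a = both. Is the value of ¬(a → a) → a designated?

Yes

a → a = both → both = both  [¬both ∨ both]
¬(a → a) = ¬both = both
¬(a → a) → a = both → both = both
both ∈ {True, both}.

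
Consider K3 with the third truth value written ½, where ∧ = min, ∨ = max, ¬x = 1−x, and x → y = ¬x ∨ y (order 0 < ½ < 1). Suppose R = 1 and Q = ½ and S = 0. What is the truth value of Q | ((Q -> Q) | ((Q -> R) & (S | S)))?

½

Q -> Q = ½ -> ½ = ½  [~½ | ½]
Q -> R = ½ -> 1 = 1
S | S = 0 | 0 = 0
(Q -> R) & (S | S) = 1 & 0 = 0
(Q -> Q) | ((Q -> R) & (S | S)) = ½ | 0 = ½
Q | ((Q -> Q) | ((Q -> R) & (S | S))) = ½ | ½ = ½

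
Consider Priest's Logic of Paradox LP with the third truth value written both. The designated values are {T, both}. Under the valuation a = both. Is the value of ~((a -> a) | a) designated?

a -> a = both -> both = both  [~both | both]
(a -> a) | a = both | both = both
~((a -> a) | a) = ~both = both
both ∈ {T, both}.

Yes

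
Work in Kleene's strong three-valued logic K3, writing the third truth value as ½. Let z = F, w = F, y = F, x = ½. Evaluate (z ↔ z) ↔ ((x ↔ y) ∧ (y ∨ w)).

F

z ↔ z = F ↔ F = T
x ↔ y = ½ ↔ F = ½
y ∨ w = F ∨ F = F
(x ↔ y) ∧ (y ∨ w) = ½ ∧ F = F
(z ↔ z) ↔ ((x ↔ y) ∧ (y ∨ w)) = T ↔ F = F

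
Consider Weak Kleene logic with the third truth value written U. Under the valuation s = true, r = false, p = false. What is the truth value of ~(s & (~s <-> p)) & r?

false

~s = ~true = false
~s <-> p = false <-> false = true
s & (~s <-> p) = true & true = true
~(s & (~s <-> p)) = ~true = false
~(s & (~s <-> p)) & r = false & false = false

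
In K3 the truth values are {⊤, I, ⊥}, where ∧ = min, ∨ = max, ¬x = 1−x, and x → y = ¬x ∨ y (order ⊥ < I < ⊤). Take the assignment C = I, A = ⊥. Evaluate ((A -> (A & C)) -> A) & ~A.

A & C = ⊥ & I = ⊥
A -> (A & C) = ⊥ -> ⊥ = ⊤
(A -> (A & C)) -> A = ⊤ -> ⊥ = ⊥
~A = ~⊥ = ⊤
((A -> (A & C)) -> A) & ~A = ⊥ & ⊤ = ⊥

⊥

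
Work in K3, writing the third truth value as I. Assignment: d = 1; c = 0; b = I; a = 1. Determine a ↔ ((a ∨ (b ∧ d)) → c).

0

b ∧ d = I ∧ 1 = I
a ∨ (b ∧ d) = 1 ∨ I = 1
(a ∨ (b ∧ d)) → c = 1 → 0 = 0
a ↔ ((a ∨ (b ∧ d)) → c) = 1 ↔ 0 = 0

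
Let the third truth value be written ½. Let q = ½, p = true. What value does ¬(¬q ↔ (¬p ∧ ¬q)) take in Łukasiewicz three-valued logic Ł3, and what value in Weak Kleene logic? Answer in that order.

½; ½

In Łukasiewicz three-valued logic Ł3: ¬q = ¬½ = ½
¬p = ¬true = false
¬q = ¬½ = ½
¬p ∧ ¬q = false ∧ ½ = false
¬q ↔ (¬p ∧ ¬q) = ½ ↔ false = ½
¬(¬q ↔ (¬p ∧ ¬q)) = ¬½ = ½
In Weak Kleene logic: ¬q = ¬½ = ½
¬p = ¬true = false
¬q = ¬½ = ½
¬p ∧ ¬q = false ∧ ½ = ½
¬q ↔ (¬p ∧ ¬q) = ½ ↔ ½ = ½
¬(¬q ↔ (¬p ∧ ¬q)) = ¬½ = ½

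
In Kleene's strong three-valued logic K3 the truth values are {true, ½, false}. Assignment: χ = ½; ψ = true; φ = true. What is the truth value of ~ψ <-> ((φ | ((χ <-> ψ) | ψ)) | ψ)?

~ψ = ~true = false
χ <-> ψ = ½ <-> true = ½
(χ <-> ψ) | ψ = ½ | true = true
φ | ((χ <-> ψ) | ψ) = true | true = true
(φ | ((χ <-> ψ) | ψ)) | ψ = true | true = true
~ψ <-> ((φ | ((χ <-> ψ) | ψ)) | ψ) = false <-> true = false

false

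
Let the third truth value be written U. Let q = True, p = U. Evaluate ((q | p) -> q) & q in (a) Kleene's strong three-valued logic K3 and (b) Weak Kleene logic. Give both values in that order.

True; U

In Kleene's strong three-valued logic K3: q | p = True | U = True
(q | p) -> q = True -> True = True
((q | p) -> q) & q = True & True = True
In Weak Kleene logic: q | p = True | U = U
(q | p) -> q = U -> True = U  [any arg is the third value ⇒ result is the third value]
((q | p) -> q) & q = U & True = U
They differ because Kleene's strong three-valued logic K3 and Weak Kleene logic treat U differently under the binary connectives.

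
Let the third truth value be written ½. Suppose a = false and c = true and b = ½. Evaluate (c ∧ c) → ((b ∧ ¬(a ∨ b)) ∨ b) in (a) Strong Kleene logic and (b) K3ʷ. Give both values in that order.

In Strong Kleene logic: c ∧ c = true ∧ true = true
a ∨ b = false ∨ ½ = ½
¬(a ∨ b) = ¬½ = ½
b ∧ ¬(a ∨ b) = ½ ∧ ½ = ½
(b ∧ ¬(a ∨ b)) ∨ b = ½ ∨ ½ = ½
(c ∧ c) → ((b ∧ ¬(a ∨ b)) ∨ b) = true → ½ = ½  [¬true ∨ ½]
In K3ʷ: c ∧ c = true ∧ true = true
a ∨ b = false ∨ ½ = ½
¬(a ∨ b) = ¬½ = ½
b ∧ ¬(a ∨ b) = ½ ∧ ½ = ½
(b ∧ ¬(a ∨ b)) ∨ b = ½ ∨ ½ = ½
(c ∧ c) → ((b ∧ ¬(a ∨ b)) ∨ b) = true → ½ = ½  [any arg is the third value ⇒ result is the third value]

½; ½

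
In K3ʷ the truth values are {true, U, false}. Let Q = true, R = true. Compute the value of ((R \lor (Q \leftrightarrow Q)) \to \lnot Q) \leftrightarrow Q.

false

Q \leftrightarrow Q = true \leftrightarrow true = true
R \lor (Q \leftrightarrow Q) = true \lor true = true
\lnot Q = \lnot true = false
(R \lor (Q \leftrightarrow Q)) \to \lnot Q = true \to false = false
((R \lor (Q \leftrightarrow Q)) \to \lnot Q) \leftrightarrow Q = false \leftrightarrow true = false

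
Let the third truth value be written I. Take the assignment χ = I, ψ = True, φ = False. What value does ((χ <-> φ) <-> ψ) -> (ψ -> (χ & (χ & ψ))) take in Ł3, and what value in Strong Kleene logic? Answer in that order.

True; I

In Ł3: χ <-> φ = I <-> False = I
(χ <-> φ) <-> ψ = I <-> True = I
χ & ψ = I & True = I
χ & (χ & ψ) = I & I = I
ψ -> (χ & (χ & ψ)) = True -> I = I
((χ <-> φ) <-> ψ) -> (ψ -> (χ & (χ & ψ))) = I -> I = True
In Strong Kleene logic: χ <-> φ = I <-> False = I
(χ <-> φ) <-> ψ = I <-> True = I
χ & ψ = I & True = I
χ & (χ & ψ) = I & I = I
ψ -> (χ & (χ & ψ)) = True -> I = I  [~True | I]
((χ <-> φ) <-> ψ) -> (ψ -> (χ & (χ & ψ))) = I -> I = I
They differ because Ł3 and Strong Kleene logic treat I differently under implication.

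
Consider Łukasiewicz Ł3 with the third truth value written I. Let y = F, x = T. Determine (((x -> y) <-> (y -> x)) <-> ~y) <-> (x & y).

T

x -> y = T -> F = F
y -> x = F -> T = T
(x -> y) <-> (y -> x) = F <-> T = F
~y = ~F = T
((x -> y) <-> (y -> x)) <-> ~y = F <-> T = F
x & y = T & F = F
(((x -> y) <-> (y -> x)) <-> ~y) <-> (x & y) = F <-> F = T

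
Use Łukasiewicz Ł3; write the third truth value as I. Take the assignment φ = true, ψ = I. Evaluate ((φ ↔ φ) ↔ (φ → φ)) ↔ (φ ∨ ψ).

φ ↔ φ = true ↔ true = true
φ → φ = true → true = true
(φ ↔ φ) ↔ (φ → φ) = true ↔ true = true
φ ∨ ψ = true ∨ I = true
((φ ↔ φ) ↔ (φ → φ)) ↔ (φ ∨ ψ) = true ↔ true = true

true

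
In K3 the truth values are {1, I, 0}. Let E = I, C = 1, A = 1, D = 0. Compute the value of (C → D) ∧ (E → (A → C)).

0

C → D = 1 → 0 = 0
A → C = 1 → 1 = 1
E → (A → C) = I → 1 = 1  [¬I ∨ 1]
(C → D) ∧ (E → (A → C)) = 0 ∧ 1 = 0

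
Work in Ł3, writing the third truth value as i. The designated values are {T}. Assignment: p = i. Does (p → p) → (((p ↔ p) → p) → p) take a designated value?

p → p = i → i = T  [min(1, 1−½+½)]
p ↔ p = i ↔ i = T
(p ↔ p) → p = T → i = i
((p ↔ p) → p) → p = i → i = T
(p → p) → (((p ↔ p) → p) → p) = T → T = T
T ∈ {T}.

Yes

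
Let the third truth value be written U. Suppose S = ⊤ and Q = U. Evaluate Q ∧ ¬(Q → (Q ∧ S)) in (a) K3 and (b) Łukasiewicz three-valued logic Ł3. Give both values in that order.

In K3: Q ∧ S = U ∧ ⊤ = U
Q → (Q ∧ S) = U → U = U  [¬U ∨ U]
¬(Q → (Q ∧ S)) = ¬U = U
Q ∧ ¬(Q → (Q ∧ S)) = U ∧ U = U
In Łukasiewicz three-valued logic Ł3: Q ∧ S = U ∧ ⊤ = U
Q → (Q ∧ S) = U → U = ⊤  [min(1, 1−½+½)]
¬(Q → (Q ∧ S)) = ¬⊤ = ⊥
Q ∧ ¬(Q → (Q ∧ S)) = U ∧ ⊥ = ⊥
They differ because K3 and Łukasiewicz three-valued logic Ł3 treat U differently under implication.

U; ⊥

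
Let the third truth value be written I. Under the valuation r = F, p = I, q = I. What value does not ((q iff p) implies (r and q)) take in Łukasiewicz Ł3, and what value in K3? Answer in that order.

In Łukasiewicz Ł3: q iff p = I iff I = T
r and q = F and I = F
(q iff p) implies (r and q) = T implies F = F
not ((q iff p) implies (r and q)) = not F = T
In K3: q iff p = I iff I = I
r and q = F and I = F
(q iff p) implies (r and q) = I implies F = I
not ((q iff p) implies (r and q)) = not I = I
They differ because Łukasiewicz Ł3 and K3 treat I differently under implication.

T; I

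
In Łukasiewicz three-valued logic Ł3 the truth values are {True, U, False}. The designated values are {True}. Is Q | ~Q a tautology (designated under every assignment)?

No

Countermodel: Q=U gives U, which is not designated.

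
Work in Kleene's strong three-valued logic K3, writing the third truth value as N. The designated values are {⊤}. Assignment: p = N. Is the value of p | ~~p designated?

No

~p = ~N = N
~~p = ~N = N
p | ~~p = N | N = N
N ∉ {⊤}.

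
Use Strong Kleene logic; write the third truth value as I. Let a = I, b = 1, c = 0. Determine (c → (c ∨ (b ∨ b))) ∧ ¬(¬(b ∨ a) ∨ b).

0

b ∨ b = 1 ∨ 1 = 1
c ∨ (b ∨ b) = 0 ∨ 1 = 1
c → (c ∨ (b ∨ b)) = 0 → 1 = 1
b ∨ a = 1 ∨ I = 1
¬(b ∨ a) = ¬1 = 0
¬(b ∨ a) ∨ b = 0 ∨ 1 = 1
¬(¬(b ∨ a) ∨ b) = ¬1 = 0
(c → (c ∨ (b ∨ b))) ∧ ¬(¬(b ∨ a) ∨ b) = 1 ∧ 0 = 0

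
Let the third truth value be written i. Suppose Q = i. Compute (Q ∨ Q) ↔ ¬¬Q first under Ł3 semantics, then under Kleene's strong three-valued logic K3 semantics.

In Ł3: Q ∨ Q = i ∨ i = i
¬Q = ¬i = i
¬¬Q = ¬i = i
(Q ∨ Q) ↔ ¬¬Q = i ↔ i = ⊤
In Kleene's strong three-valued logic K3: Q ∨ Q = i ∨ i = i
¬Q = ¬i = i
¬¬Q = ¬i = i
(Q ∨ Q) ↔ ¬¬Q = i ↔ i = i
They differ because Ł3 and Kleene's strong three-valued logic K3 treat i differently under implication.

⊤; i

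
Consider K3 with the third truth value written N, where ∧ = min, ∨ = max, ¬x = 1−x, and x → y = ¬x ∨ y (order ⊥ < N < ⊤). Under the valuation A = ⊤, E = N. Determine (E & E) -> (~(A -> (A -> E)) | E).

E & E = N & N = N
A -> E = ⊤ -> N = N  [~⊤ | N]
A -> (A -> E) = ⊤ -> N = N
~(A -> (A -> E)) = ~N = N
~(A -> (A -> E)) | E = N | N = N
(E & E) -> (~(A -> (A -> E)) | E) = N -> N = N

N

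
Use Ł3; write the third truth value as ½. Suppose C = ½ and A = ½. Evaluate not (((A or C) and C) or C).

½

A or C = ½ or ½ = ½
(A or C) and C = ½ and ½ = ½
((A or C) and C) or C = ½ or ½ = ½
not (((A or C) and C) or C) = not ½ = ½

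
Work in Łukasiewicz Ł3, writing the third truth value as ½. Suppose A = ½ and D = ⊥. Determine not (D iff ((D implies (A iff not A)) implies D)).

⊥

not A = not ½ = ½
A iff not A = ½ iff ½ = ⊤  [1 − |½−½|]
D implies (A iff not A) = ⊥ implies ⊤ = ⊤
(D implies (A iff not A)) implies D = ⊤ implies ⊥ = ⊥
D iff ((D implies (A iff not A)) implies D) = ⊥ iff ⊥ = ⊤
not (D iff ((D implies (A iff not A)) implies D)) = not ⊤ = ⊥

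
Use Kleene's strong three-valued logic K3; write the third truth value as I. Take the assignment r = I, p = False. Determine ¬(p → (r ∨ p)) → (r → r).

r ∨ p = I ∨ False = I
p → (r ∨ p) = False → I = True
¬(p → (r ∨ p)) = ¬True = False
r → r = I → I = I
¬(p → (r ∨ p)) → (r → r) = False → I = True

True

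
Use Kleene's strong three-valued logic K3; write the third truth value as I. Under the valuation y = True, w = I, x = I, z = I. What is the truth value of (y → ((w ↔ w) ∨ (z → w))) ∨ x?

I

w ↔ w = I ↔ I = I
z → w = I → I = I  [¬I ∨ I]
(w ↔ w) ∨ (z → w) = I ∨ I = I
y → ((w ↔ w) ∨ (z → w)) = True → I = I
(y → ((w ↔ w) ∨ (z → w))) ∨ x = I ∨ I = I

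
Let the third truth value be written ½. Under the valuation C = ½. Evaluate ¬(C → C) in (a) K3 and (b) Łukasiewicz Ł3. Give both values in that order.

½; ⊥

In K3: C → C = ½ → ½ = ½
¬(C → C) = ¬½ = ½
In Łukasiewicz Ł3: C → C = ½ → ½ = ⊤  [min(1, 1−½+½)]
¬(C → C) = ¬⊤ = ⊥
They differ because K3 and Łukasiewicz Ł3 treat ½ differently under implication.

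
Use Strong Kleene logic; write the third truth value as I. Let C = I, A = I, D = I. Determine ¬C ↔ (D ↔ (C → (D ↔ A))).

I

¬C = ¬I = I
D ↔ A = I ↔ I = I
C → (D ↔ A) = I → I = I  [¬I ∨ I]
D ↔ (C → (D ↔ A)) = I ↔ I = I
¬C ↔ (D ↔ (C → (D ↔ A))) = I ↔ I = I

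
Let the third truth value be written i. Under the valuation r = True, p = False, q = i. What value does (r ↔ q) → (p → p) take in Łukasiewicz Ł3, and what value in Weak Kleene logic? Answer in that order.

True; i

In Łukasiewicz Ł3: r ↔ q = True ↔ i = i  [1 − |1−½|]
p → p = False → False = True
(r ↔ q) → (p → p) = i → True = True
In Weak Kleene logic: r ↔ q = True ↔ i = i
p → p = False → False = True
(r ↔ q) → (p → p) = i → True = i  [any arg is the third value ⇒ result is the third value]
They differ because Łukasiewicz Ł3 and Weak Kleene logic treat i differently under the binary connectives.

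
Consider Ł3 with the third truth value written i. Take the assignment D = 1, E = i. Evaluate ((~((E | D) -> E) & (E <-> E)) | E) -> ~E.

1

E | D = i | 1 = 1
(E | D) -> E = 1 -> i = i  [min(1, 1−1+½)]
~((E | D) -> E) = ~i = i
E <-> E = i <-> i = 1
~((E | D) -> E) & (E <-> E) = i & 1 = i
(~((E | D) -> E) & (E <-> E)) | E = i | i = i
~E = ~i = i
((~((E | D) -> E) & (E <-> E)) | E) -> ~E = i -> i = 1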